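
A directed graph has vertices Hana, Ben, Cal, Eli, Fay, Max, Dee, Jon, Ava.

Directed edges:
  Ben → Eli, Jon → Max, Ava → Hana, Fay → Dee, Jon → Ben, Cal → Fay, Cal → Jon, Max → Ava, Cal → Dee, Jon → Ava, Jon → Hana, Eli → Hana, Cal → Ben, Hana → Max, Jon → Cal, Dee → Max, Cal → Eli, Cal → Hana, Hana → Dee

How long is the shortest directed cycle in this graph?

2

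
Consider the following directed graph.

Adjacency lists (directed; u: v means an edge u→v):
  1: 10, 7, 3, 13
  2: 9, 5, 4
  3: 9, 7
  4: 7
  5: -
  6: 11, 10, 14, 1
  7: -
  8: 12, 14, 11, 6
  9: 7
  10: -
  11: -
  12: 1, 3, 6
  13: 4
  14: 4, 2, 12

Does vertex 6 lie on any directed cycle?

Yes

6 is on a cycle iff 6 can reach itself via ≥1 edge.
6 → 14 → 12 → 6 — yes.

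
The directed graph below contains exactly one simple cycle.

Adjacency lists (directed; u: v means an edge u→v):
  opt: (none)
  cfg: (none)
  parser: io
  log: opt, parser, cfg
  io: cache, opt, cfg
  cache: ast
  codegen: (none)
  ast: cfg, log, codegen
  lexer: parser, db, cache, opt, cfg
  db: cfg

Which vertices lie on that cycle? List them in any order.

io, ast, log, cache, parser

DFS with gray/black marking from cache:
cache gray
  ast gray
    cfg gray
    cfg black
    log gray
      opt gray
      opt black
      parser gray
        io gray
          io→cache: cache is gray → back edge
Back edge closes the cycle cache → ast → log → parser → io → cache; its vertices are {io, ast, log, cache, parser}.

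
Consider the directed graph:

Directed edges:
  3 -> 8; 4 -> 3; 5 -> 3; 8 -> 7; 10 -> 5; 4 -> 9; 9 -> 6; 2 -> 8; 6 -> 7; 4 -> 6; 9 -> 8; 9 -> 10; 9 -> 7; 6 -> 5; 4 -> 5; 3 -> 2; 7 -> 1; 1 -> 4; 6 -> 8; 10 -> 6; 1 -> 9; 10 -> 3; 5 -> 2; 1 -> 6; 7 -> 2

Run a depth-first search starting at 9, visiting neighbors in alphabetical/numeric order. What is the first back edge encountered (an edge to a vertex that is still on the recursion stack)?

3→2

DFS from 9 (visiting neighbors in alphabetical/numeric order); mark gray on enter, black on exit:
9 gray
  6 gray
    5 gray
      2 gray
        8 gray
          7 gray
            1 gray
              4 gray
                3 gray
                  3→2: 2 is gray → back edge
First back edge: 3 → 2.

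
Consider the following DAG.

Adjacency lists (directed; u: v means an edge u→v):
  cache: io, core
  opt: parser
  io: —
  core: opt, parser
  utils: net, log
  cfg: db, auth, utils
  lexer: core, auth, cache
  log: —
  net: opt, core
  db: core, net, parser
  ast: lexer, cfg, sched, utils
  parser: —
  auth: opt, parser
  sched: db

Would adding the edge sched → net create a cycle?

No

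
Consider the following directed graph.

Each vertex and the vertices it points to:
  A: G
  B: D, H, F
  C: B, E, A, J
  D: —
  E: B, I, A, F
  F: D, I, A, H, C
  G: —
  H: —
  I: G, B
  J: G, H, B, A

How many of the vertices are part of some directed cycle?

A vertex is on a directed cycle iff it belongs to a strongly connected component of size ≥ 2 (or has a self-loop).
The vertices on cycles are {B, C, E, F, I, J} — 6 in total.

6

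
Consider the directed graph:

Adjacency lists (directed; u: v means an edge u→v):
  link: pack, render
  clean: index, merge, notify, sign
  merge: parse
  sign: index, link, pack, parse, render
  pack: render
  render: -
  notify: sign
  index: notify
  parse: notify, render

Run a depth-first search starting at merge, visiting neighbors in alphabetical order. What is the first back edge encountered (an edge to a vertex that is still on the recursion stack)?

index→notify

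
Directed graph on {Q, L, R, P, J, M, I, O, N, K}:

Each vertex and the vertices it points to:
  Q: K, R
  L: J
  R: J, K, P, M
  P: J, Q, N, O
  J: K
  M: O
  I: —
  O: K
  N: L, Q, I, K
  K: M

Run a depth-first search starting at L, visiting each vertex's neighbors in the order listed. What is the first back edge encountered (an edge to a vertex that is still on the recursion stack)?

DFS from L (visiting each vertex's neighbors in the order listed); mark gray on enter, black on exit:
L gray
  J gray
    K gray
      M gray
        O gray
          O→K: K is gray → back edge
First back edge: O → K.

O->K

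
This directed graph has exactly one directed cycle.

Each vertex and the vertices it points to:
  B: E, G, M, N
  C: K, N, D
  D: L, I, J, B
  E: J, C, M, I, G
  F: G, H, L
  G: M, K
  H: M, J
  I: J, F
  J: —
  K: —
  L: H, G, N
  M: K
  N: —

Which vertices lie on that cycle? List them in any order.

DFS with gray/black marking from D:
D gray
  L gray
    H gray
      M gray
        K gray
        K black
      M black
      J gray
      J black
    H black
    G gray
      G→M: M black — skip
      G→K: K black — skip
    G black
    N gray
    N black
  L black
  I gray
    I→J: J black — skip
    F gray
      F→G: G black — skip
      F→H: H black — skip
      F→L: L black — skip
    F black
  I black
  D→J: J black — skip
  B gray
    E gray
      E→J: J black — skip
      C gray
        C→K: K black — skip
        C→N: N black — skip
        C→D: D is gray → back edge
Back edge closes the cycle D → B → E → C → D; its vertices are {B, C, D, E}.

B, C, D, E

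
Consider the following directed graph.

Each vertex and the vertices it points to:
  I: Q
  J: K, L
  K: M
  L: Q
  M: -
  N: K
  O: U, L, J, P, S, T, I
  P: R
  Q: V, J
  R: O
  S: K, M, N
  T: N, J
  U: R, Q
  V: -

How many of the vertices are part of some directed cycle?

A vertex is on a directed cycle iff it belongs to a strongly connected component of size ≥ 2 (or has a self-loop).
The vertices on cycles are {J, L, O, P, Q, R, U} — 7 in total.

7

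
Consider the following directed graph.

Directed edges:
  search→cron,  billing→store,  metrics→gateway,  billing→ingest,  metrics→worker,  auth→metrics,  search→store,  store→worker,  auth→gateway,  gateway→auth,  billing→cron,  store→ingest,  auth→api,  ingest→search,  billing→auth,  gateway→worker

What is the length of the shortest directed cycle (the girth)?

For each vertex v, BFS finds the shortest path from v back to v.
The shortest such closed walk is auth → gateway → auth, length 2.

2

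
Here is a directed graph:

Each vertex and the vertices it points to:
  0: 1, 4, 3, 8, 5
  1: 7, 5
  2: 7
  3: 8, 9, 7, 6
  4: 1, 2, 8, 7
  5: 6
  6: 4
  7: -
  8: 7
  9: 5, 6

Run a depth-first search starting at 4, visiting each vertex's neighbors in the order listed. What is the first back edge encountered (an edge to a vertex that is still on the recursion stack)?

6→4

DFS from 4 (visiting each vertex's neighbors in the order listed); mark gray on enter, black on exit:
4 gray
  1 gray
    7 gray
    7 black
    5 gray
      6 gray
        6→4: 4 is gray → back edge
First back edge: 6 → 4.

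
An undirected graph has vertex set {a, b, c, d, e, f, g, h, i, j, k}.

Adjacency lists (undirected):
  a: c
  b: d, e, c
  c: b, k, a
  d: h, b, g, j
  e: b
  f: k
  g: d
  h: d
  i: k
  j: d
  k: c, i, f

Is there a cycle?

DFS, tracking each vertex's parent; an edge to a visited non-parent vertex closes a cycle.
Start from h:
visit h (parent –)
  visit d (parent h)
    d–h: parent, skip
    visit b (parent d)
      b–d: parent, skip
      visit e (parent b)
        e–b: parent, skip
      visit c (parent b)
        c–b: parent, skip
        visit k (parent c)
          k–c: parent, skip
          visit i (parent k)
            i–k: parent, skip
          visit f (parent k)
            f–k: parent, skip
        visit a (parent c)
          a–c: parent, skip
    visit g (parent d)
      g–d: parent, skip
    visit j (parent d)
      j–d: parent, skip
No non-parent visited neighbor found — the graph is a forest.

No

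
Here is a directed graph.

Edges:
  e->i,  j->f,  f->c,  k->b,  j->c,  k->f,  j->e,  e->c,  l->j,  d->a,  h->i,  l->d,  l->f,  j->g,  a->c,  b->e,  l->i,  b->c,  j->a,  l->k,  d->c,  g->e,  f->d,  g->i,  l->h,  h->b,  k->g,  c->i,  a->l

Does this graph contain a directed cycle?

DFS with white/gray/black marking, starting from b:
b gray
  e gray
    i gray
    i black
    c gray
      c→i: i black — skip
    c black
  e black
  b→c: c black — skip
b black
a gray
  a→c: c black — skip
  l gray
    f gray
      f→c: c black — skip
      d gray
        d→c: c black — skip
        d→a: a is gray → back edge
Back edge found, so a cycle exists: a → l → f → d → a.

Yes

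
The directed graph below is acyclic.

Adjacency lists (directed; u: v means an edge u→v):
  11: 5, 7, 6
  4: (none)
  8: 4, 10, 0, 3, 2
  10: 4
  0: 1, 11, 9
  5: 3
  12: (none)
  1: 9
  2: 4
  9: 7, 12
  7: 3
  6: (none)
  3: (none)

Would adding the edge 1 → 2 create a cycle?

Adding 1→2 creates a cycle iff 2 can already reach 1.
Explore from 2: no path reaches 1. The graph stays acyclic.

No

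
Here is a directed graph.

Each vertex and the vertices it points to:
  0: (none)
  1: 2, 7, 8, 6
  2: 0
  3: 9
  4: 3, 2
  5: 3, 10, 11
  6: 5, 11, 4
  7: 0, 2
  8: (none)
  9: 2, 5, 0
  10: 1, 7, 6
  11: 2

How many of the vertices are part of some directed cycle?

7

A vertex is on a directed cycle iff it belongs to a strongly connected component of size ≥ 2 (or has a self-loop).
The vertices on cycles are {1, 3, 4, 5, 6, 9, 10} — 7 in total.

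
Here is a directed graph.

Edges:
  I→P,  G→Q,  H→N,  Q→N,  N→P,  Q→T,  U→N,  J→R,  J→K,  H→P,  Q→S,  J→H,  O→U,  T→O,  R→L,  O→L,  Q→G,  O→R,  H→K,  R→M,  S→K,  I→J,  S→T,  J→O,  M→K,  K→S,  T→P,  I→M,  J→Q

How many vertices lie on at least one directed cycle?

8

A vertex is on a directed cycle iff it belongs to a strongly connected component of size ≥ 2 (or has a self-loop).
The vertices on cycles are {G, K, M, O, Q, R, S, T} — 8 in total.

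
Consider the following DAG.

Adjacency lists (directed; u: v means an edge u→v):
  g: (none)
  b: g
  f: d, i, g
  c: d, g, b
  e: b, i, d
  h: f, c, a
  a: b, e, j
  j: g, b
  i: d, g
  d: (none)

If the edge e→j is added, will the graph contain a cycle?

Adding e→j creates a cycle iff j can already reach e.
Explore from j: no path reaches e. The graph stays acyclic.

No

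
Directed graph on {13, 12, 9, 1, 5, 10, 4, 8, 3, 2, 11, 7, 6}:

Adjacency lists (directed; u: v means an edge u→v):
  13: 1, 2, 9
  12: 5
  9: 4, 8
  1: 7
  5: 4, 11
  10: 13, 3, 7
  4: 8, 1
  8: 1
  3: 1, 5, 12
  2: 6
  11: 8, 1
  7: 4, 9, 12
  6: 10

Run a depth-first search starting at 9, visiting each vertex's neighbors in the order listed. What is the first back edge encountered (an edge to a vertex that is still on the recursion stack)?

DFS from 9 (visiting each vertex's neighbors in the order listed); mark gray on enter, black on exit:
9 gray
  4 gray
    8 gray
      1 gray
        7 gray
          7→4: 4 is gray → back edge
First back edge: 7 → 4.

7->4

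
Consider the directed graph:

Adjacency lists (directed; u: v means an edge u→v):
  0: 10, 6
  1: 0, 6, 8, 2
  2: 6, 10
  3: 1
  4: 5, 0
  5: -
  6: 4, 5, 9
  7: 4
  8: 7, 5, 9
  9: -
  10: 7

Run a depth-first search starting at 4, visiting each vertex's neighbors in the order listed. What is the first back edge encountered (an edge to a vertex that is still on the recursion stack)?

7->4

DFS from 4 (visiting each vertex's neighbors in the order listed); mark gray on enter, black on exit:
4 gray
  5 gray
  5 black
  0 gray
    10 gray
      7 gray
        7→4: 4 is gray → back edge
First back edge: 7 → 4.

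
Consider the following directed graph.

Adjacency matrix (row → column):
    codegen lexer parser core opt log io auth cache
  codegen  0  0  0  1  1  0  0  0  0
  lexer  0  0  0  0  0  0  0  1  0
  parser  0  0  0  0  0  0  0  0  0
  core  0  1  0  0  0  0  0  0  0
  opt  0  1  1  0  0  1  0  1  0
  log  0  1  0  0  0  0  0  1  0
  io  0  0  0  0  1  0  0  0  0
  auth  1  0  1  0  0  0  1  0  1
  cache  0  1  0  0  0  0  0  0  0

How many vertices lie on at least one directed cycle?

A vertex is on a directed cycle iff it belongs to a strongly connected component of size ≥ 2 (or has a self-loop).
The vertices on cycles are {io, log, opt, auth, core, cache, lexer, codegen} — 8 in total.

8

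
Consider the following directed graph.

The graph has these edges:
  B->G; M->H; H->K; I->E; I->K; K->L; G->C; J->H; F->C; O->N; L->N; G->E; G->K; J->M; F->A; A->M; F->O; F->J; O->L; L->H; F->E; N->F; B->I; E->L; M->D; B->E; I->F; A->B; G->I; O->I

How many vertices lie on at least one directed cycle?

13

A vertex is on a directed cycle iff it belongs to a strongly connected component of size ≥ 2 (or has a self-loop).
The vertices on cycles are {A, B, E, F, G, H, I, J, K, L, M, N, O} — 13 in total.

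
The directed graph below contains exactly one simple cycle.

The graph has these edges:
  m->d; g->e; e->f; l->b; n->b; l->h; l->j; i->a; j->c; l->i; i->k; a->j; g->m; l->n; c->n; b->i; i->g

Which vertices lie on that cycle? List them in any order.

DFS with gray/black marking from b:
b gray
  i gray
    a gray
      j gray
        c gray
          n gray
            n→b: b is gray → back edge
Back edge closes the cycle b → i → a → j → c → n → b; its vertices are {a, b, c, i, j, n}.

a, b, c, i, j, n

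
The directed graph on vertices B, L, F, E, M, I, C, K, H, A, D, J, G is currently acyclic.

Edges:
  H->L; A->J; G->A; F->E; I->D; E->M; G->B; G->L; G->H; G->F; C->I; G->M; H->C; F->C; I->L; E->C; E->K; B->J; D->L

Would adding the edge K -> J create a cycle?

No

Adding K→J creates a cycle iff J can already reach K.
Explore from J: no path reaches K. The graph stays acyclic.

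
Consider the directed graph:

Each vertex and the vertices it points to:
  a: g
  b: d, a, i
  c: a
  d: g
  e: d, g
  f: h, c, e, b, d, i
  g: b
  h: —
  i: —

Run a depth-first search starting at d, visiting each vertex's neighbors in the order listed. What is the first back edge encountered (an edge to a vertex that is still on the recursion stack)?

DFS from d (visiting each vertex's neighbors in the order listed); mark gray on enter, black on exit:
d gray
  g gray
    b gray
      b→d: d is gray → back edge
First back edge: b → d.

b→d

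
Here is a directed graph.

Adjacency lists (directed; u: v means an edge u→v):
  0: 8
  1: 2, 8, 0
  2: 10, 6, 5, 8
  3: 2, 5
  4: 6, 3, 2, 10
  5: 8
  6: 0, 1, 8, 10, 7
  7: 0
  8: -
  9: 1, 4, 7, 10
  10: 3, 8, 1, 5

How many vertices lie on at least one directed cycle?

5

A vertex is on a directed cycle iff it belongs to a strongly connected component of size ≥ 2 (or has a self-loop).
The vertices on cycles are {1, 2, 3, 6, 10} — 5 in total.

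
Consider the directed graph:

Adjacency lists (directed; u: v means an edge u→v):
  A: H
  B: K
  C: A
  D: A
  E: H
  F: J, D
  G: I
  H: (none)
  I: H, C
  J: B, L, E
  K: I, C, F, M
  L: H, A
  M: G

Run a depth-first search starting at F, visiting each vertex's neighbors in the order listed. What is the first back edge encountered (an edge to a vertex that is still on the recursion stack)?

K->F

DFS from F (visiting each vertex's neighbors in the order listed); mark gray on enter, black on exit:
F gray
  J gray
    B gray
      K gray
        I gray
          H gray
          H black
          C gray
            A gray
              A→H: H black — skip
            A black
          C black
        I black
        K→C: C black — skip
        K→F: F is gray → back edge
First back edge: K → F.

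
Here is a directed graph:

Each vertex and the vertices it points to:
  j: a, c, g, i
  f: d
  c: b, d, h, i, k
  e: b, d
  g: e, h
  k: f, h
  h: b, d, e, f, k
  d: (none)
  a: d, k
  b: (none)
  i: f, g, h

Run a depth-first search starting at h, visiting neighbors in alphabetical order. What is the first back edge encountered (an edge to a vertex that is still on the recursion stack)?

k→h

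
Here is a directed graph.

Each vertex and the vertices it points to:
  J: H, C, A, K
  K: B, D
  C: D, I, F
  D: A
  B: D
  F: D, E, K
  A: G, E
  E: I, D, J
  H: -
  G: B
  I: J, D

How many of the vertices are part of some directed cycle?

A vertex is on a directed cycle iff it belongs to a strongly connected component of size ≥ 2 (or has a self-loop).
The vertices on cycles are {A, B, C, D, E, F, G, I, J, K} — 10 in total.

10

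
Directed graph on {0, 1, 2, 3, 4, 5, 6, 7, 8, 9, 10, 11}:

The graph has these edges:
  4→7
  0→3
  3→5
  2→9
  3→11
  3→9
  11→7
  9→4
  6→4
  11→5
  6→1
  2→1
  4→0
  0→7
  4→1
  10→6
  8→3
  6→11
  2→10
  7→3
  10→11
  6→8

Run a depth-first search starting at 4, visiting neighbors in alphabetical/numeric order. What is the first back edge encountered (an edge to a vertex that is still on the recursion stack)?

9->4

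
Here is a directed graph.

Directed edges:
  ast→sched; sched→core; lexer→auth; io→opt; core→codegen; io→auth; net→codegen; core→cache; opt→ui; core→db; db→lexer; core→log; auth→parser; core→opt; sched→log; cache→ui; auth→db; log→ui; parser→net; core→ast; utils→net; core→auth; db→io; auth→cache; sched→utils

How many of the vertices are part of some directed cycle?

7

A vertex is on a directed cycle iff it belongs to a strongly connected component of size ≥ 2 (or has a self-loop).
The vertices on cycles are {db, io, ast, auth, core, lexer, sched} — 7 in total.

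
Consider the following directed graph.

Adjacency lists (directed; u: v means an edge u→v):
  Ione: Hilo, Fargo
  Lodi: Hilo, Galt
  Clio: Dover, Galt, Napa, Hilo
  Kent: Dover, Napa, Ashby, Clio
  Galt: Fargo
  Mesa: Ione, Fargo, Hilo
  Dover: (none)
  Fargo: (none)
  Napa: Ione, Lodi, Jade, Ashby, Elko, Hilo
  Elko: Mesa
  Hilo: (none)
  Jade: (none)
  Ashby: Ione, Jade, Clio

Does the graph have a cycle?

Yes

DFS with white/gray/black marking, starting from Elko:
Elko gray
  Mesa gray
    Ione gray
      Hilo gray
      Hilo black
      Fargo gray
      Fargo black
    Ione black
    Mesa→Fargo: Fargo black — skip
    Mesa→Hilo: Hilo black — skip
  Mesa black
Elko black
Lodi gray
  Lodi→Hilo: Hilo black — skip
  Galt gray
    Galt→Fargo: Fargo black — skip
  Galt black
Lodi black
Clio gray
  Dover gray
  Dover black
  Clio→Galt: Galt black — skip
  Napa gray
    Napa→Ione: Ione black — skip
    Napa→Lodi: Lodi black — skip
    Jade gray
    Jade black
    Ashby gray
      Ashby→Ione: Ione black — skip
      Ashby→Jade: Jade black — skip
      Ashby→Clio: Clio is gray → back edge
Back edge found, so a cycle exists: Clio → Napa → Ashby → Clio.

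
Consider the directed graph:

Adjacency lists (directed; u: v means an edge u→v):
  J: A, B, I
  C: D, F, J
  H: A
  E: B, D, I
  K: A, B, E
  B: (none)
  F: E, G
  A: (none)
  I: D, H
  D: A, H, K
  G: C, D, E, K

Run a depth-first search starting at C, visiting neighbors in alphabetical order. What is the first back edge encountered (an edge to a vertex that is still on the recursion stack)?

E->D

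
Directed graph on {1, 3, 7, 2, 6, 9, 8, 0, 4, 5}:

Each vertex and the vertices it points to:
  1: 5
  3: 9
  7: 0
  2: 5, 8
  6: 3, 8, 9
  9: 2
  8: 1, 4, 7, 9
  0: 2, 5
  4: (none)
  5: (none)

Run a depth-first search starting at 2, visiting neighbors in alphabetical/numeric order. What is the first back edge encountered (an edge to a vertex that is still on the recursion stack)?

0->2

DFS from 2 (visiting neighbors in alphabetical/numeric order); mark gray on enter, black on exit:
2 gray
  5 gray
  5 black
  8 gray
    1 gray
      1→5: 5 black — skip
    1 black
    4 gray
    4 black
    7 gray
      0 gray
        0→2: 2 is gray → back edge
First back edge: 0 → 2.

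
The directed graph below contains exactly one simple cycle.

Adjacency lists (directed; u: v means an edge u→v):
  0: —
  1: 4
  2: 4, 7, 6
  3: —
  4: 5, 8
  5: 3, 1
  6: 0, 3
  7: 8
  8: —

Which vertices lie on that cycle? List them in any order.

DFS with gray/black marking from 4:
4 gray
  5 gray
    3 gray
    3 black
    1 gray
      1→4: 4 is gray → back edge
Back edge closes the cycle 4 → 5 → 1 → 4; its vertices are {1, 4, 5}.

1, 4, 5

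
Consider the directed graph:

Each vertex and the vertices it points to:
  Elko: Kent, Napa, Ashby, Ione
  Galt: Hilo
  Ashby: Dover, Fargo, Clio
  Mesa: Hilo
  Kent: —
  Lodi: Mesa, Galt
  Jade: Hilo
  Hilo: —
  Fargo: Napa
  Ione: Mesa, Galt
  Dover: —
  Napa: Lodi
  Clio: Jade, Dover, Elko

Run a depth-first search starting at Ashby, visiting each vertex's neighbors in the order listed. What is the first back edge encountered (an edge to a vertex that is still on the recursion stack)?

DFS from Ashby (visiting each vertex's neighbors in the order listed); mark gray on enter, black on exit:
Ashby gray
  Dover gray
  Dover black
  Fargo gray
    Napa gray
      Lodi gray
        Mesa gray
          Hilo gray
          Hilo black
        Mesa black
        Galt gray
          Galt→Hilo: Hilo black — skip
        Galt black
      Lodi black
    Napa black
  Fargo black
  Clio gray
    Jade gray
      Jade→Hilo: Hilo black — skip
    Jade black
    Clio→Dover: Dover black — skip
    Elko gray
      Kent gray
      Kent black
      Elko→Napa: Napa black — skip
      Elko→Ashby: Ashby is gray → back edge
First back edge: Elko → Ashby.

Elko->Ashby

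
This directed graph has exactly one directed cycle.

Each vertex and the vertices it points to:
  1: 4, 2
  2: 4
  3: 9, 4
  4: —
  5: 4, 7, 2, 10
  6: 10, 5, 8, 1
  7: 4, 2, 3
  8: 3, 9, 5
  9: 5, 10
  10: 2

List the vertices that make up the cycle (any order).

DFS with gray/black marking from 9:
9 gray
  5 gray
    4 gray
    4 black
    7 gray
      7→4: 4 black — skip
      2 gray
        2→4: 4 black — skip
      2 black
      3 gray
        3→9: 9 is gray → back edge
Back edge closes the cycle 9 → 5 → 7 → 3 → 9; its vertices are {3, 5, 7, 9}.

3, 5, 7, 9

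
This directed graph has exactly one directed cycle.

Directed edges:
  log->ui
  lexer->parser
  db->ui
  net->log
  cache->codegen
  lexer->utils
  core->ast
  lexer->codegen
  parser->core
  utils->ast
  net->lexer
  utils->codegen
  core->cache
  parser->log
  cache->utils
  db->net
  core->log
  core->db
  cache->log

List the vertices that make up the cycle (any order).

DFS with gray/black marking from core:
core gray
  ast gray
  ast black
  db gray
    ui gray
    ui black
    net gray
      lexer gray
        codegen gray
        codegen black
        parser gray
          parser→core: core is gray → back edge
Back edge closes the cycle core → db → net → lexer → parser → core; its vertices are {db, net, core, lexer, parser}.

db, net, core, lexer, parser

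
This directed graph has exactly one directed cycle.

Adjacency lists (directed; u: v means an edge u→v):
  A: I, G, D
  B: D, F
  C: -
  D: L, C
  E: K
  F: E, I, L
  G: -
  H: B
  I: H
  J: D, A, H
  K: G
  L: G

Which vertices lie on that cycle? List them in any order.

B, F, H, I

DFS with gray/black marking from H:
H gray
  B gray
    D gray
      L gray
        G gray
        G black
      L black
      C gray
      C black
    D black
    F gray
      E gray
        K gray
          K→G: G black — skip
        K black
      E black
      I gray
        I→H: H is gray → back edge
Back edge closes the cycle H → B → F → I → H; its vertices are {B, F, H, I}.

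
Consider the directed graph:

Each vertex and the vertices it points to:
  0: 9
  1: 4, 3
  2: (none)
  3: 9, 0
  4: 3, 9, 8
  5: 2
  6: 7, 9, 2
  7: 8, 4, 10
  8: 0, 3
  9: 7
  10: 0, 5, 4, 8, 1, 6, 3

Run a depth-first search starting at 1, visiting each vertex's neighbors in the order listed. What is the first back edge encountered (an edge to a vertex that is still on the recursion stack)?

0->9

DFS from 1 (visiting each vertex's neighbors in the order listed); mark gray on enter, black on exit:
1 gray
  4 gray
    3 gray
      9 gray
        7 gray
          8 gray
            0 gray
              0→9: 9 is gray → back edge
First back edge: 0 → 9.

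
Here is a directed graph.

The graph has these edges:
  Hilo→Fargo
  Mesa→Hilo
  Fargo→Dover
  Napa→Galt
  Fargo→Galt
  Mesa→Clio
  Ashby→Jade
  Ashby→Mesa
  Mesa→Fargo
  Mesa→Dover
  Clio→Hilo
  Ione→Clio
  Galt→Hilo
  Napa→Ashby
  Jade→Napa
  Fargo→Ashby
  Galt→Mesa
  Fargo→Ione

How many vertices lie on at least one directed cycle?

A vertex is on a directed cycle iff it belongs to a strongly connected component of size ≥ 2 (or has a self-loop).
The vertices on cycles are {Clio, Galt, Hilo, Ione, Jade, Mesa, Napa, Ashby, Fargo} — 9 in total.

9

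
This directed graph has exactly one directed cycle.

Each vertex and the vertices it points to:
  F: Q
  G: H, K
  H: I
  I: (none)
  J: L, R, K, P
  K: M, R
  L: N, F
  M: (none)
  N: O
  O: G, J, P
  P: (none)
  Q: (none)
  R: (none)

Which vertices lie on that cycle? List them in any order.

DFS with gray/black marking from O:
O gray
  G gray
    H gray
      I gray
      I black
    H black
    K gray
      M gray
      M black
      R gray
      R black
    K black
  G black
  J gray
    L gray
      N gray
        N→O: O is gray → back edge
Back edge closes the cycle O → J → L → N → O; its vertices are {J, L, N, O}.

J, L, N, O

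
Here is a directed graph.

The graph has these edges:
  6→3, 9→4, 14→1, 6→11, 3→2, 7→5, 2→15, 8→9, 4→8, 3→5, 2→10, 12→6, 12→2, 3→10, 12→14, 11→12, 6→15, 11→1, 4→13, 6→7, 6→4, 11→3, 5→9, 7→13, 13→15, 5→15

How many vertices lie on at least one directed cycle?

6

A vertex is on a directed cycle iff it belongs to a strongly connected component of size ≥ 2 (or has a self-loop).
The vertices on cycles are {4, 6, 8, 9, 11, 12} — 6 in total.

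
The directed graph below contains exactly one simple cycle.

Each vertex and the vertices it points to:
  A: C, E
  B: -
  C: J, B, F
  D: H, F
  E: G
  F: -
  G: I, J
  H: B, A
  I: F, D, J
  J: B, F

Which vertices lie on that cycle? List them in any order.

DFS with gray/black marking from H:
H gray
  B gray
  B black
  A gray
    C gray
      J gray
        J→B: B black — skip
        F gray
        F black
      J black
      C→B: B black — skip
      C→F: F black — skip
    C black
    E gray
      G gray
        I gray
          I→F: F black — skip
          D gray
            D→H: H is gray → back edge
Back edge closes the cycle H → A → E → G → I → D → H; its vertices are {A, D, E, G, H, I}.

A, D, E, G, H, I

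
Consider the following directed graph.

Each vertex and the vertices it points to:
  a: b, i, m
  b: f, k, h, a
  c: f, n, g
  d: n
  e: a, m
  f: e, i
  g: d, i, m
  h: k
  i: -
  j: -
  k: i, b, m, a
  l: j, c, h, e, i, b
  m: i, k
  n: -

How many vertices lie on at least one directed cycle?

A vertex is on a directed cycle iff it belongs to a strongly connected component of size ≥ 2 (or has a self-loop).
The vertices on cycles are {a, b, e, f, h, k, m} — 7 in total.

7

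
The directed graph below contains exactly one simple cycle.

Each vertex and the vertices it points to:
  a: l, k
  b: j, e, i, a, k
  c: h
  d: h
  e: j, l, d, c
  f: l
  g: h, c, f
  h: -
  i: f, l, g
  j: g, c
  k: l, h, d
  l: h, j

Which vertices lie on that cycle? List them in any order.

f, g, j, l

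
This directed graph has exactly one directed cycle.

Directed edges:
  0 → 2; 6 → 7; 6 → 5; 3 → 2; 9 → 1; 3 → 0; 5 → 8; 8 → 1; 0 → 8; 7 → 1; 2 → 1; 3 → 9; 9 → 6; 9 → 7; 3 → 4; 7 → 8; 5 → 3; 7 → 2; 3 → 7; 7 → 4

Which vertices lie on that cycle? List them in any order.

3, 5, 6, 9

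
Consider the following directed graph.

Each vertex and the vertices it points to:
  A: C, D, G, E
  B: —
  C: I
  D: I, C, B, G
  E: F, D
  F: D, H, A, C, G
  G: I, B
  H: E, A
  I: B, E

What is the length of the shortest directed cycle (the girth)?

3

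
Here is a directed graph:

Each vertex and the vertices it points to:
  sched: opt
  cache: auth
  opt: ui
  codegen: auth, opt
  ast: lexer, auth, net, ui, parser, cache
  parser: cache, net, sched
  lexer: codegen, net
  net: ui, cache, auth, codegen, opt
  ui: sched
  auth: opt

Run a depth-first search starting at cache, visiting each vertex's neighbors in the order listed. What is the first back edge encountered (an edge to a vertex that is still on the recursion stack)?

DFS from cache (visiting each vertex's neighbors in the order listed); mark gray on enter, black on exit:
cache gray
  auth gray
    opt gray
      ui gray
        sched gray
          sched→opt: opt is gray → back edge
First back edge: sched → opt.

sched->opt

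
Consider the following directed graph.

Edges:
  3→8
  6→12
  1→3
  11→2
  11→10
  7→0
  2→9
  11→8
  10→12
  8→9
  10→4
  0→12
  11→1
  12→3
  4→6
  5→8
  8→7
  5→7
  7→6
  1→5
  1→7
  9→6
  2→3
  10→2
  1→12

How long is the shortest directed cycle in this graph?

5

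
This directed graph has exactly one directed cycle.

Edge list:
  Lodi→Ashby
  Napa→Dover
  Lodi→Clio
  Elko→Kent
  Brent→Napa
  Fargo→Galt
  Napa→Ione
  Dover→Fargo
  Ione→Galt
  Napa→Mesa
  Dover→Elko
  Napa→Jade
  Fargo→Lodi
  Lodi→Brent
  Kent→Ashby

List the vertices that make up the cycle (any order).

Lodi, Napa, Brent, Dover, Fargo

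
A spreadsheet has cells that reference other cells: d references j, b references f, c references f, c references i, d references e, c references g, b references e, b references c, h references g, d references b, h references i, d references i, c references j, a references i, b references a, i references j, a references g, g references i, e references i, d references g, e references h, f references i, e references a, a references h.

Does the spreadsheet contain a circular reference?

No

DFS with white/gray/black marking, starting from h:
h gray
  g gray
    i gray
      j gray
      j black
    i black
  g black
  h→i: i black — skip
h black
a gray
  a→g: g black — skip
  a→h: h black — skip
  a→i: i black — skip
a black
b gray
  b→a: a black — skip
  c gray
    f gray
      f→i: i black — skip
    f black
    c→i: i black — skip
    c→g: g black — skip
    c→j: j black — skip
  c black
  e gray
    e→a: a black — skip
    e→h: h black — skip
    e→i: i black — skip
  e black
  b→f: f black — skip
b black
d gray
  d→i: i black — skip
  d→j: j black — skip
  d→e: e black — skip
  d→g: g black — skip
  d→b: b black — skip
d black
Every edge goes to a white or black vertex — no back edge, so the graph is acyclic.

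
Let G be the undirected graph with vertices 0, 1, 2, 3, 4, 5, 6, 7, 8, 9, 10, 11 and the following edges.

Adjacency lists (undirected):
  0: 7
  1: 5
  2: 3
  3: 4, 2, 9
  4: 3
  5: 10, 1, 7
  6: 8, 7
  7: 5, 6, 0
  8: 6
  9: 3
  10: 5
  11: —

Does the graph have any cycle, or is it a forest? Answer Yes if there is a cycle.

No

DFS, tracking each vertex's parent; an edge to a visited non-parent vertex closes a cycle.
Start from 9:
visit 9 (parent –)
  visit 3 (parent 9)
    visit 4 (parent 3)
      4–3: parent, skip
    visit 2 (parent 3)
      2–3: parent, skip
    3–9: parent, skip
visit 0 (parent –)
  visit 7 (parent 0)
    visit 5 (parent 7)
      visit 10 (parent 5)
        10–5: parent, skip
      visit 1 (parent 5)
        1–5: parent, skip
      5–7: parent, skip
    visit 6 (parent 7)
      visit 8 (parent 6)
        8–6: parent, skip
      6–7: parent, skip
    7–0: parent, skip
visit 11 (parent –)
No non-parent visited neighbor found — the graph is a forest.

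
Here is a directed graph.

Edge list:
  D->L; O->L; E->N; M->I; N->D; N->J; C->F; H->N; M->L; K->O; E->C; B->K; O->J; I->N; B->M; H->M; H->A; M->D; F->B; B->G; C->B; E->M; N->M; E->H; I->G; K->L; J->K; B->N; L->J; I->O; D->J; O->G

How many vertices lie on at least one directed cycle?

A vertex is on a directed cycle iff it belongs to a strongly connected component of size ≥ 2 (or has a self-loop).
The vertices on cycles are {I, J, K, L, M, N, O} — 7 in total.

7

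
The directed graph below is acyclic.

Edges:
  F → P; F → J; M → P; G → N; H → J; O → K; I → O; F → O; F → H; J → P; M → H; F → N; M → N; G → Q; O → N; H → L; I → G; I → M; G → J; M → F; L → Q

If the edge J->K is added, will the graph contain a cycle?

No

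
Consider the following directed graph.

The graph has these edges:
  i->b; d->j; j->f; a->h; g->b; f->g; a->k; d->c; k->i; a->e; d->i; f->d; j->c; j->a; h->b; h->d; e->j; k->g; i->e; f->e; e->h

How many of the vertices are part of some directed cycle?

A vertex is on a directed cycle iff it belongs to a strongly connected component of size ≥ 2 (or has a self-loop).
The vertices on cycles are {a, d, e, f, h, i, j, k} — 8 in total.

8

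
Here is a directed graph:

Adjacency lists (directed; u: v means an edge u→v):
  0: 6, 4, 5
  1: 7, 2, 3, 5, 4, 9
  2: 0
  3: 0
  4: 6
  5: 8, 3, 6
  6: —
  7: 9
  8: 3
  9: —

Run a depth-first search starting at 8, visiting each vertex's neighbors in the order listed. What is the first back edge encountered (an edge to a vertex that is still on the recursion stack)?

DFS from 8 (visiting each vertex's neighbors in the order listed); mark gray on enter, black on exit:
8 gray
  3 gray
    0 gray
      6 gray
      6 black
      4 gray
        4→6: 6 black — skip
      4 black
      5 gray
        5→8: 8 is gray → back edge
First back edge: 5 → 8.

5->8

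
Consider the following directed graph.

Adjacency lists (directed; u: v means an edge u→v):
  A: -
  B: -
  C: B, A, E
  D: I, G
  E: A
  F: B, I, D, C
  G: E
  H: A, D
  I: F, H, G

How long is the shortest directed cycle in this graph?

2

For each vertex v, BFS finds the shortest path from v back to v.
The shortest such closed walk is F → I → F, length 2.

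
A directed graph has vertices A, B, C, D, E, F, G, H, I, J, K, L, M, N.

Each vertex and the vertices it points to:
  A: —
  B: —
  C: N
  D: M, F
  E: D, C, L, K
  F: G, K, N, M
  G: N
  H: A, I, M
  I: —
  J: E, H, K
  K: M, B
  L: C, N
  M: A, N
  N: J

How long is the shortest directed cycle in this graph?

4

For each vertex v, BFS finds the shortest path from v back to v.
The shortest such closed walk is J → H → M → N → J, length 4.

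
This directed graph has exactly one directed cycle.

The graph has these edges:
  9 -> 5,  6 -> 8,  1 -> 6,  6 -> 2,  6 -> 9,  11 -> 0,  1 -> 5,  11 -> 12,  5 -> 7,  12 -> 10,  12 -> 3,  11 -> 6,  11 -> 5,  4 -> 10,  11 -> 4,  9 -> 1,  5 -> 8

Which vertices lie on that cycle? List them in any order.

DFS with gray/black marking from 6:
6 gray
  2 gray
  2 black
  9 gray
    1 gray
      5 gray
        7 gray
        7 black
        8 gray
        8 black
      5 black
      1→6: 6 is gray → back edge
Back edge closes the cycle 6 → 9 → 1 → 6; its vertices are {1, 6, 9}.

1, 6, 9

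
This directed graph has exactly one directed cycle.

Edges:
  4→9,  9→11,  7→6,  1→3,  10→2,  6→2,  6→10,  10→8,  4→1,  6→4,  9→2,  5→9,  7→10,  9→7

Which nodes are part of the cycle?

DFS with gray/black marking from 9:
9 gray
  7 gray
    10 gray
      2 gray
      2 black
      8 gray
      8 black
    10 black
    6 gray
      4 gray
        4→9: 9 is gray → back edge
Back edge closes the cycle 9 → 7 → 6 → 4 → 9; its vertices are {4, 6, 7, 9}.

4, 6, 7, 9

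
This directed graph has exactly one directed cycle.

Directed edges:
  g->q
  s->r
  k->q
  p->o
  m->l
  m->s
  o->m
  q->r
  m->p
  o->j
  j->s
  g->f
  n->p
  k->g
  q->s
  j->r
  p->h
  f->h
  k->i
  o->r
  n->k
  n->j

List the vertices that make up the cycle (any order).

m, o, p

DFS with gray/black marking from p:
p gray
  o gray
    j gray
      r gray
      r black
      s gray
        s→r: r black — skip
      s black
    j black
    m gray
      m→p: p is gray → back edge
Back edge closes the cycle p → o → m → p; its vertices are {m, o, p}.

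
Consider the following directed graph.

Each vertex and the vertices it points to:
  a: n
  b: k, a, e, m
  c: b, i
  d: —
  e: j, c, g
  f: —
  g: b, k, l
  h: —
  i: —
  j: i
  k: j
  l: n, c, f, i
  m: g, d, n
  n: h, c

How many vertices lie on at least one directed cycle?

8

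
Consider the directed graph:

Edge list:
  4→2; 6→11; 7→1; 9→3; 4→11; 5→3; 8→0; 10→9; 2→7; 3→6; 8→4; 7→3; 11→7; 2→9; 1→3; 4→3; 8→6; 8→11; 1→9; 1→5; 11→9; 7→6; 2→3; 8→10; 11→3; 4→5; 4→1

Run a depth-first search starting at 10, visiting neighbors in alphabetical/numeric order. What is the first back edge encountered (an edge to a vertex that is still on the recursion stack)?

11→3

DFS from 10 (visiting neighbors in alphabetical/numeric order); mark gray on enter, black on exit:
10 gray
  9 gray
    3 gray
      6 gray
        11 gray
          11→3: 3 is gray → back edge
First back edge: 11 → 3.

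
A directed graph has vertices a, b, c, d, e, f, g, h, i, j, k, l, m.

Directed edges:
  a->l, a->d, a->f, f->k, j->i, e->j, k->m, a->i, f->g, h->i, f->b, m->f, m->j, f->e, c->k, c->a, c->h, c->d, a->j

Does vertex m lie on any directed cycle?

Yes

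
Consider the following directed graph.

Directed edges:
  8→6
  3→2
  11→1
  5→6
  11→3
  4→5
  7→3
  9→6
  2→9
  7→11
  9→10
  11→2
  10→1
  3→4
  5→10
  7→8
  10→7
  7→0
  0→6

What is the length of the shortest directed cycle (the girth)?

For each vertex v, BFS finds the shortest path from v back to v.
The shortest such closed walk is 7 → 3 → 2 → 9 → 10 → 7, length 5.

5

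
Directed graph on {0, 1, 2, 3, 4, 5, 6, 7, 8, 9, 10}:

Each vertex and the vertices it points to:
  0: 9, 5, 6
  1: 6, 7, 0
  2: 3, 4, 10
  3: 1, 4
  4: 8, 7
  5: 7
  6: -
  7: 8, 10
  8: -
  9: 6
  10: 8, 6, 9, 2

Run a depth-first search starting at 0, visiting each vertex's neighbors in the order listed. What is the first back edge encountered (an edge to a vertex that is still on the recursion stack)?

DFS from 0 (visiting each vertex's neighbors in the order listed); mark gray on enter, black on exit:
0 gray
  9 gray
    6 gray
    6 black
  9 black
  5 gray
    7 gray
      8 gray
      8 black
      10 gray
        10→8: 8 black — skip
        10→6: 6 black — skip
        10→9: 9 black — skip
        2 gray
          3 gray
            1 gray
              1→6: 6 black — skip
              1→7: 7 is gray → back edge
First back edge: 1 → 7.

1→7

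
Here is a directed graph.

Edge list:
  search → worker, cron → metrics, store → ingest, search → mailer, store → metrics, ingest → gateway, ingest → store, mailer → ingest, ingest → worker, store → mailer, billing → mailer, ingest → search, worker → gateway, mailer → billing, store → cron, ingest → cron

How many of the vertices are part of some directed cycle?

A vertex is on a directed cycle iff it belongs to a strongly connected component of size ≥ 2 (or has a self-loop).
The vertices on cycles are {store, ingest, mailer, search, billing} — 5 in total.

5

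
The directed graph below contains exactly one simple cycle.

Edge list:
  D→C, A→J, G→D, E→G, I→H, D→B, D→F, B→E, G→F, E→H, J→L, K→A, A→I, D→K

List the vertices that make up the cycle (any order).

B, D, E, G

DFS with gray/black marking from D:
D gray
  B gray
    E gray
      H gray
      H black
      G gray
        G→D: D is gray → back edge
Back edge closes the cycle D → B → E → G → D; its vertices are {B, D, E, G}.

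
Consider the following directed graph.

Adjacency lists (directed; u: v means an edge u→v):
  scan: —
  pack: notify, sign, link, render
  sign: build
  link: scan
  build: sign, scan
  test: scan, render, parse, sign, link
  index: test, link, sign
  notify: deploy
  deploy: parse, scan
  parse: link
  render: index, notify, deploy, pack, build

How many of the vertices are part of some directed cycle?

6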